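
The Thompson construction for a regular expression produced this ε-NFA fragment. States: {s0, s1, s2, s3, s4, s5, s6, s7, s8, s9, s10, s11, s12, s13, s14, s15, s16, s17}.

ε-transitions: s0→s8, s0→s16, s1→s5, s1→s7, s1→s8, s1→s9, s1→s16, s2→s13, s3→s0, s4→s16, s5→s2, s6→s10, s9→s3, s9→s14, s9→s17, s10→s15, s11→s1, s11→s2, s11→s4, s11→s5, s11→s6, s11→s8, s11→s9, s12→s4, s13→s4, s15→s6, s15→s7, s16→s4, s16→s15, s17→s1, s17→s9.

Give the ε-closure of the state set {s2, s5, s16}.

{s2, s4, s5, s6, s7, s10, s13, s15, s16}

Start with {s2, s5, s16}.
From s2 via ε: add s13.
From s16 via ε: add s4, s15.
From s15 via ε: add s6, s7.
From s6 via ε: add s10.
No new states can be added; the closed set is {s2, s4, s5, s6, s7, s10, s13, s15, s16}.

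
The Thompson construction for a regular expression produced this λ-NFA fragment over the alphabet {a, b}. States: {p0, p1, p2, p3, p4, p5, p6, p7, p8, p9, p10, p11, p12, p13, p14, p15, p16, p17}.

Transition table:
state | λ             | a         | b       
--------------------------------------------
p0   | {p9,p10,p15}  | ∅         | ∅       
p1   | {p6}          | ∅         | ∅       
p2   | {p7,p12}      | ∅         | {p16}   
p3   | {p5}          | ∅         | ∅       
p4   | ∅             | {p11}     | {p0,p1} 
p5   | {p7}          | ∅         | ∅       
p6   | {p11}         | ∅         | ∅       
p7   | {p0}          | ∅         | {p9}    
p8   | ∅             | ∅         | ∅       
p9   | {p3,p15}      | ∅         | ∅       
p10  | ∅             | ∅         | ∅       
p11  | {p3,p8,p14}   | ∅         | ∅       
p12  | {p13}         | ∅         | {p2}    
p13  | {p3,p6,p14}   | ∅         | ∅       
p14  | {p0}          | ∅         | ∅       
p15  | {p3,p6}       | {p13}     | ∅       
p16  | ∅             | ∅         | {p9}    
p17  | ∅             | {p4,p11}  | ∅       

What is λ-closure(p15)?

Start with {p15}.
From p15 via λ: add p3, p6.
From p3 via λ: add p5.
From p6 via λ: add p11.
From p5 via λ: add p7.
From p11 via λ: add p8, p14.
From p7 via λ: add p0.
From p0 via λ: add p9, p10.
No new states can be added; the closed set is {p0, p3, p5, p6, p7, p8, p9, p10, p11, p14, p15}.

{p0, p3, p5, p6, p7, p8, p9, p10, p11, p14, p15}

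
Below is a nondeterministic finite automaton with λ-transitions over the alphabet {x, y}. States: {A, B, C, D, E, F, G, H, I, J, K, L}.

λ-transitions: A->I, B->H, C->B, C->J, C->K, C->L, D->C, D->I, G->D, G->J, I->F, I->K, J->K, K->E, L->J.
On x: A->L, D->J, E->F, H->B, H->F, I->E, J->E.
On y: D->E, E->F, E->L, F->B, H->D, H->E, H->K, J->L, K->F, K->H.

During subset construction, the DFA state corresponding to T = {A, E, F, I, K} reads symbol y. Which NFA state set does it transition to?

{B, E, F, H, J, K, L}

E on y → {F, L}.
F on y → {B}.
K on y → {F, H}.
No y-transition from A, I.
Union after reading y: {B, F, H, L}.
Now take the λ-closure:
From L via λ: add J.
From J via λ: add K.
From K via λ: add E.
No new states can be added; the closed set is {B, E, F, H, J, K, L}.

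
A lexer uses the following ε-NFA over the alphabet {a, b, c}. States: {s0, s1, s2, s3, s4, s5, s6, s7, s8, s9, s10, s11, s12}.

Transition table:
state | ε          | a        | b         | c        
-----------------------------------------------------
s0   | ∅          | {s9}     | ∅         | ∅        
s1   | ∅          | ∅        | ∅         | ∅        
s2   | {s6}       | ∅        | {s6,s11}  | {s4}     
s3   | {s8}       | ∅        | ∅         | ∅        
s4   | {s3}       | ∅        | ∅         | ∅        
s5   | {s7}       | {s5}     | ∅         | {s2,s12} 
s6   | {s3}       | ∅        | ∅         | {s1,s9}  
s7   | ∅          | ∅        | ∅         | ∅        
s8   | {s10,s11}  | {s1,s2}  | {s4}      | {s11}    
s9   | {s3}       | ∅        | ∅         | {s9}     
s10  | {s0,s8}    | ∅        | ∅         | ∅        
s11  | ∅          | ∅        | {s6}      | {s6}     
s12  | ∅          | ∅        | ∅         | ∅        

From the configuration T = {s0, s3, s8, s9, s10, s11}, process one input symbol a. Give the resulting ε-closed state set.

{s0, s1, s2, s3, s6, s8, s9, s10, s11}

s0 on a → {s9}.
s8 on a → {s1, s2}.
No a-transition from s3, s9, s10, s11.
Union after reading a: {s1, s2, s9}.
Now take the ε-closure:
From s2 via ε: add s6.
From s9 via ε: add s3.
From s3 via ε: add s8.
From s8 via ε: add s10, s11.
From s10 via ε: add s0.
No new states can be added; the closed set is {s0, s1, s2, s3, s6, s8, s9, s10, s11}.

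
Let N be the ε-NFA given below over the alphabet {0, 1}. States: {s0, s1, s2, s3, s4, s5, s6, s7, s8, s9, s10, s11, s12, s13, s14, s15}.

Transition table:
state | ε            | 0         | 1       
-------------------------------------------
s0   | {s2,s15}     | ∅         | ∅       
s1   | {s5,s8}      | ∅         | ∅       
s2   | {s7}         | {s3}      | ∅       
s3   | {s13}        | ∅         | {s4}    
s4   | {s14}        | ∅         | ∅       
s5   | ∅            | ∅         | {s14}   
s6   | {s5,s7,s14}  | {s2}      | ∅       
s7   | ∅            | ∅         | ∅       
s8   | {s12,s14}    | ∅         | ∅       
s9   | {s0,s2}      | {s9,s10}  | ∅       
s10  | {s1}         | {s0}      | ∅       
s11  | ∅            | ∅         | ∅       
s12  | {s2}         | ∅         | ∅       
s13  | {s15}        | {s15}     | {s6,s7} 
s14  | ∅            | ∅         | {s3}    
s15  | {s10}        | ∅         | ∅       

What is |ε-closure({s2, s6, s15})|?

10

Start with {s2, s6, s15}.
From s2 via ε: add s7.
From s6 via ε: add s5, s14.
From s15 via ε: add s10.
From s10 via ε: add s1.
From s1 via ε: add s8.
From s8 via ε: add s12.
ε-closure = {s1, s2, s5, s6, s7, s8, s10, s12, s14, s15}, which has 10 states.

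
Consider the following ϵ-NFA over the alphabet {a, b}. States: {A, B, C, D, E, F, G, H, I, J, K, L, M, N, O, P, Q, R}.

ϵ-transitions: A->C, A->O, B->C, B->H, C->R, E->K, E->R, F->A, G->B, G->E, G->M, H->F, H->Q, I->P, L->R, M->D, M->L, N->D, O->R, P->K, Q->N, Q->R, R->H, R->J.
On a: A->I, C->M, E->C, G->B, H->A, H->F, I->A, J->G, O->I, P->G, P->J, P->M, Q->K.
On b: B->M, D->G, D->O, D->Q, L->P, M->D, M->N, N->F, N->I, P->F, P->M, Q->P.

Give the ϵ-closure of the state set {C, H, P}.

{A, C, D, F, H, J, K, N, O, P, Q, R}

Start with {C, H, P}.
From C via ϵ: add R.
From H via ϵ: add F, Q.
From P via ϵ: add K.
From F via ϵ: add A.
From Q via ϵ: add N.
From R via ϵ: add J.
From A via ϵ: add O.
From N via ϵ: add D.
No new states can be added; the closed set is {A, C, D, F, H, J, K, N, O, P, Q, R}.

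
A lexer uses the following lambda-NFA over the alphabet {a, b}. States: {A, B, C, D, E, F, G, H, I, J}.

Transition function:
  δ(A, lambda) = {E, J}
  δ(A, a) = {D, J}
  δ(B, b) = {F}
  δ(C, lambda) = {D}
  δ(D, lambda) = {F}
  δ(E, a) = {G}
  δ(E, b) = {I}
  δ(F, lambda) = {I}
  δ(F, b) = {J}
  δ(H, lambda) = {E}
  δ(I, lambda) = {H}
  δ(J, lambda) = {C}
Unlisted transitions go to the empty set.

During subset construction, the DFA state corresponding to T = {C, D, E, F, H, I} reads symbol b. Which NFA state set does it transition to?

{C, D, E, F, H, I, J}

E on b → {I}.
F on b → {J}.
No b-transition from C, D, H, I.
Union after reading b: {I, J}.
Now take the lambda-closure:
From I via lambda: add H.
From J via lambda: add C.
From C via lambda: add D.
From H via lambda: add E.
From D via lambda: add F.
No new states can be added; the closed set is {C, D, E, F, H, I, J}.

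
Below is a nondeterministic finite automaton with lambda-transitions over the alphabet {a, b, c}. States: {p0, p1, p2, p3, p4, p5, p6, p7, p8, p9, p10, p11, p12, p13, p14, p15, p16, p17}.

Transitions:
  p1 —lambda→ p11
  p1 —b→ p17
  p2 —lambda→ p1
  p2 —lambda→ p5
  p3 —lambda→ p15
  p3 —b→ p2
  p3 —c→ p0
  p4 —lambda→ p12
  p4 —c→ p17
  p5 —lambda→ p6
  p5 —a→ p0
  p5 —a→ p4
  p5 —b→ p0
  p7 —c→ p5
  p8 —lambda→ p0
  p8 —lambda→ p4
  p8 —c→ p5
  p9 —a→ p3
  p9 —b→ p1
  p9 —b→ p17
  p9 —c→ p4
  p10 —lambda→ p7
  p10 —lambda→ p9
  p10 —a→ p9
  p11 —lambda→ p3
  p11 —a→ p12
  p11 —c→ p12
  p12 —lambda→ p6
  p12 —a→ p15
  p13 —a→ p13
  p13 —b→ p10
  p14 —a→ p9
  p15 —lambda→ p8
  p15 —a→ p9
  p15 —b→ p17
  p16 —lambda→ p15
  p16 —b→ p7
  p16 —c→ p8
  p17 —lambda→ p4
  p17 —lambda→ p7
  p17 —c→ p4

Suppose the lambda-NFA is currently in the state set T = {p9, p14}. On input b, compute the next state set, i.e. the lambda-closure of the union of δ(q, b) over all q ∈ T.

{p0, p1, p3, p4, p6, p7, p8, p11, p12, p15, p17}

p9 on b → {p1, p17}.
No b-transition from p14.
Union after reading b: {p1, p17}.
Now take the lambda-closure:
From p1 via lambda: add p11.
From p17 via lambda: add p4, p7.
From p4 via lambda: add p12.
From p11 via lambda: add p3.
From p3 via lambda: add p15.
From p12 via lambda: add p6.
From p15 via lambda: add p8.
From p8 via lambda: add p0.
No new states can be added; the closed set is {p0, p1, p3, p4, p6, p7, p8, p11, p12, p15, p17}.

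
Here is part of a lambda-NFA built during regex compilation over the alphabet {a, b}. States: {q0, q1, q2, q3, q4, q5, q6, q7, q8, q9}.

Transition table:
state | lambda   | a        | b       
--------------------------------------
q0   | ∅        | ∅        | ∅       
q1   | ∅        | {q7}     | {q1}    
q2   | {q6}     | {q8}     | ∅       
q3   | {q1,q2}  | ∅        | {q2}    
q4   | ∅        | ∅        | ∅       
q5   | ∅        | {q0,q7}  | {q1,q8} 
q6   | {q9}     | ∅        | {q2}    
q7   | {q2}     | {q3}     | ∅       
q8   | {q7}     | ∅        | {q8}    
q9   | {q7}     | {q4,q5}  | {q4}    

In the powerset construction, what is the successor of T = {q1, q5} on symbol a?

q1 on a → {q7}.
q5 on a → {q0, q7}.
Union after reading a: {q0, q7}.
Now take the lambda-closure:
From q7 via lambda: add q2.
From q2 via lambda: add q6.
From q6 via lambda: add q9.
No new states can be added; the closed set is {q0, q2, q6, q7, q9}.

{q0, q2, q6, q7, q9}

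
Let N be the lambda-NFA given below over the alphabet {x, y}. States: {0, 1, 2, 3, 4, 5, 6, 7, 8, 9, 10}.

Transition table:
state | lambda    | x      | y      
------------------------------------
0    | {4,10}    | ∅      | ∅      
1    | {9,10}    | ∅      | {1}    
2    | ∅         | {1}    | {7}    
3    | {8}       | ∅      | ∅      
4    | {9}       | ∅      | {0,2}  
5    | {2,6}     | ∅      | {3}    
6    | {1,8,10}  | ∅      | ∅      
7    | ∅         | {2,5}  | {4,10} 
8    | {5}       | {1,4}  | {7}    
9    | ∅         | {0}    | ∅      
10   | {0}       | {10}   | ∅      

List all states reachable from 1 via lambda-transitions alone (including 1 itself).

Start with {1}.
From 1 via lambda: add 9, 10.
From 10 via lambda: add 0.
From 0 via lambda: add 4.
No new states can be added; the closed set is {0, 1, 4, 9, 10}.

{0, 1, 4, 9, 10}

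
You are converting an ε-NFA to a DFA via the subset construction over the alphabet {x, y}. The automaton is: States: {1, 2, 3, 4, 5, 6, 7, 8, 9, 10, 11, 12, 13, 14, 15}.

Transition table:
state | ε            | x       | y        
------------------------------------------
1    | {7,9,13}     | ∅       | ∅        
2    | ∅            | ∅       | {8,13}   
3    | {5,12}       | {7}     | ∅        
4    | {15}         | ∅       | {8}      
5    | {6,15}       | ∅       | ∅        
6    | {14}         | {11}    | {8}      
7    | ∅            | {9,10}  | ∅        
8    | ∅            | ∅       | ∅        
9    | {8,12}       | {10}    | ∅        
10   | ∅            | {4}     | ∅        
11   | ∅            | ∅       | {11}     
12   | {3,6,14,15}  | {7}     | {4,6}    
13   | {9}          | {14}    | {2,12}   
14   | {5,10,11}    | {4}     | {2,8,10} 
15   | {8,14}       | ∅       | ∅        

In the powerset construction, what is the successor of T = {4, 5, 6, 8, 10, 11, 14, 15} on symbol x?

6 on x → {11}.
10 on x → {4}.
14 on x → {4}.
No x-transition from 4, 5, 8, 11, 15.
Union after reading x: {4, 11}.
Now take the ε-closure:
From 4 via ε: add 15.
From 15 via ε: add 8, 14.
From 14 via ε: add 5, 10.
From 5 via ε: add 6.
No new states can be added; the closed set is {4, 5, 6, 8, 10, 11, 14, 15}.

{4, 5, 6, 8, 10, 11, 14, 15}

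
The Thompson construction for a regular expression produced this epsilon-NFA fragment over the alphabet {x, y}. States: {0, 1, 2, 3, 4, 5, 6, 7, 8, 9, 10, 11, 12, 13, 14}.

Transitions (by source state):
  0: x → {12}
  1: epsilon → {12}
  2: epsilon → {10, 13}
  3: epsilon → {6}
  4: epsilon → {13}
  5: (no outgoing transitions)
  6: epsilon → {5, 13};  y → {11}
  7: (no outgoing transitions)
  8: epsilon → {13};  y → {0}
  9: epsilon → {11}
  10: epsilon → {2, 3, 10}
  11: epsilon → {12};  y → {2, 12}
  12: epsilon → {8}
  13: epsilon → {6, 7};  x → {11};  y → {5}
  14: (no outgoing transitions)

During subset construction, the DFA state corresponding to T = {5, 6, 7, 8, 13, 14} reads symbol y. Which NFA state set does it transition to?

{0, 5, 6, 7, 8, 11, 12, 13}

6 on y → {11}.
8 on y → {0}.
13 on y → {5}.
No y-transition from 5, 7, 14.
Union after reading y: {0, 5, 11}.
Now take the epsilon-closure:
From 11 via epsilon: add 12.
From 12 via epsilon: add 8.
From 8 via epsilon: add 13.
From 13 via epsilon: add 6, 7.
No new states can be added; the closed set is {0, 5, 6, 7, 8, 11, 12, 13}.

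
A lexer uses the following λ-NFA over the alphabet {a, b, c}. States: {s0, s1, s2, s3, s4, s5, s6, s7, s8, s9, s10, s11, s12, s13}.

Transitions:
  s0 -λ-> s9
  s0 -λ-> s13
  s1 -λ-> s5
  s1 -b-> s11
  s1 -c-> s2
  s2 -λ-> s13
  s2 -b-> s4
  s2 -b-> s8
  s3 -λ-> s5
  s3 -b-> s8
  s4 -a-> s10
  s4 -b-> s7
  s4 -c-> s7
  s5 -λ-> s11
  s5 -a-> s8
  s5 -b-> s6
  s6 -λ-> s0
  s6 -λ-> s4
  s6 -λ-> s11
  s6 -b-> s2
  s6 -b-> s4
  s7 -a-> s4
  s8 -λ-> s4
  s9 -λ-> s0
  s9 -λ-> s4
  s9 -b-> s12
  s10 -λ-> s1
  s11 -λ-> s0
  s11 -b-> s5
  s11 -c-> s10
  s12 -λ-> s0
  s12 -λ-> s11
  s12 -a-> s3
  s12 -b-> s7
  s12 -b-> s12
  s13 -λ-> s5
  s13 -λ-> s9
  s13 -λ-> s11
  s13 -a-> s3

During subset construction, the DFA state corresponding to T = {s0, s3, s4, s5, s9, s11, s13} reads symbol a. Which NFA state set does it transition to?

{s0, s1, s3, s4, s5, s8, s9, s10, s11, s13}

s4 on a → {s10}.
s5 on a → {s8}.
s13 on a → {s3}.
No a-transition from s0, s3, s9, s11.
Union after reading a: {s3, s8, s10}.
Now take the λ-closure:
From s3 via λ: add s5.
From s8 via λ: add s4.
From s10 via λ: add s1.
From s5 via λ: add s11.
From s11 via λ: add s0.
From s0 via λ: add s9, s13.
No new states can be added; the closed set is {s0, s1, s3, s4, s5, s8, s9, s10, s11, s13}.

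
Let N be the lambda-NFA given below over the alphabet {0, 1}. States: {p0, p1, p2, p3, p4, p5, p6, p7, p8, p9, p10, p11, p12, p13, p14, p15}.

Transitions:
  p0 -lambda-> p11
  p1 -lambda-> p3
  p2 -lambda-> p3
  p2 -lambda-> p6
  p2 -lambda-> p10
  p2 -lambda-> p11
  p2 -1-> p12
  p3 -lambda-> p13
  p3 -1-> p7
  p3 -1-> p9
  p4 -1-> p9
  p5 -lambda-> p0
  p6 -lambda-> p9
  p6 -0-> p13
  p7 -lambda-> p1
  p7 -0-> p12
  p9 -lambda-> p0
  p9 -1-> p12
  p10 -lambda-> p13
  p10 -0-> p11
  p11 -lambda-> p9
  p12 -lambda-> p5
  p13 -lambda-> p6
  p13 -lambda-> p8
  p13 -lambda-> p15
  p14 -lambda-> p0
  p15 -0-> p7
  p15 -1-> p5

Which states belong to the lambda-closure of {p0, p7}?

{p0, p1, p3, p6, p7, p8, p9, p11, p13, p15}

Start with {p0, p7}.
From p0 via lambda: add p11.
From p7 via lambda: add p1.
From p1 via lambda: add p3.
From p11 via lambda: add p9.
From p3 via lambda: add p13.
From p13 via lambda: add p6, p8, p15.
No new states can be added; the closed set is {p0, p1, p3, p6, p7, p8, p9, p11, p13, p15}.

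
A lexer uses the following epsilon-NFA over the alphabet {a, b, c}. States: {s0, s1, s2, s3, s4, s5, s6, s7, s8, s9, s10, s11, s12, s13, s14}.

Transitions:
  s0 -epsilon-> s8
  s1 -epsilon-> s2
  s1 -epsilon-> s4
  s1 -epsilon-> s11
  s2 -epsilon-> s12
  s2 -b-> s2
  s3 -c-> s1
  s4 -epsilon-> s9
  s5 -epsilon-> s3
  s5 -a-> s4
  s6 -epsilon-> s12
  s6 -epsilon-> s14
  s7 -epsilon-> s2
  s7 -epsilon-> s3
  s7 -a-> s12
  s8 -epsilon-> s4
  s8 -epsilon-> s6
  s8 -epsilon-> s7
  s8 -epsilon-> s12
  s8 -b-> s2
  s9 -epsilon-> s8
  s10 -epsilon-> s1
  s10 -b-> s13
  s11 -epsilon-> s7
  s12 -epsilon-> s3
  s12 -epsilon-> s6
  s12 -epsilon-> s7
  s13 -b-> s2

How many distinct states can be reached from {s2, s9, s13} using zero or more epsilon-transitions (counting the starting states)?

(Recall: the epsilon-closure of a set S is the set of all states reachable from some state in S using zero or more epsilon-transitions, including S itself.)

10

Start with {s2, s9, s13}.
From s2 via epsilon: add s12.
From s9 via epsilon: add s8.
From s8 via epsilon: add s4, s6, s7.
From s12 via epsilon: add s3.
From s6 via epsilon: add s14.
epsilon-closure = {s2, s3, s4, s6, s7, s8, s9, s12, s13, s14}, which has 10 states.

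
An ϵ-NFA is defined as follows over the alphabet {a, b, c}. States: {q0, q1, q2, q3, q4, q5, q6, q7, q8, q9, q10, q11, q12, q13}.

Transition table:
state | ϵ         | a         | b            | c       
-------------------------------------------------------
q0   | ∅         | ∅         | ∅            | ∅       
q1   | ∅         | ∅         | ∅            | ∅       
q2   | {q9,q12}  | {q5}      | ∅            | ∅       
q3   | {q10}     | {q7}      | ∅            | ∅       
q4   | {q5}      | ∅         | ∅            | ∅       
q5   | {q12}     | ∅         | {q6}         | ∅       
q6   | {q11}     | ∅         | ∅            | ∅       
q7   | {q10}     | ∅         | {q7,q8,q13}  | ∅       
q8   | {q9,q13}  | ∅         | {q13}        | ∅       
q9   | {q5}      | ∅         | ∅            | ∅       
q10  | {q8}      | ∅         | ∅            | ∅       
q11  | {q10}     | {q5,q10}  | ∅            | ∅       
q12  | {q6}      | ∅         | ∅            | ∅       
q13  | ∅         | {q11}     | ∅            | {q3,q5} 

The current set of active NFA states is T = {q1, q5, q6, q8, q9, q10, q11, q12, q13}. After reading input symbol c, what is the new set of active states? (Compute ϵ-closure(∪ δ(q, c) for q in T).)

{q3, q5, q6, q8, q9, q10, q11, q12, q13}

q13 on c → {q3, q5}.
No c-transition from q1, q5, q6, q8, q9, q10, q11, q12.
Union after reading c: {q3, q5}.
Now take the ϵ-closure:
From q3 via ϵ: add q10.
From q5 via ϵ: add q12.
From q10 via ϵ: add q8.
From q12 via ϵ: add q6.
From q6 via ϵ: add q11.
From q8 via ϵ: add q9, q13.
No new states can be added; the closed set is {q3, q5, q6, q8, q9, q10, q11, q12, q13}.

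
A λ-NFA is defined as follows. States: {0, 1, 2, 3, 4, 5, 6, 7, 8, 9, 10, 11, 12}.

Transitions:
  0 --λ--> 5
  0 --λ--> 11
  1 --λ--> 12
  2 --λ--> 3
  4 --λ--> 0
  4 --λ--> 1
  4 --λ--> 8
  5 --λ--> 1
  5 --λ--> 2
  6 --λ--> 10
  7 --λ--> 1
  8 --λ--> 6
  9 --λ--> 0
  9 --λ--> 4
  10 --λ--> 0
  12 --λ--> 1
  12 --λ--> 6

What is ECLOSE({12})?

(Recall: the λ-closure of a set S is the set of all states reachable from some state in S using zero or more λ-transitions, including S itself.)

{0, 1, 2, 3, 5, 6, 10, 11, 12}

Start with {12}.
From 12 via λ: add 1, 6.
From 6 via λ: add 10.
From 10 via λ: add 0.
From 0 via λ: add 5, 11.
From 5 via λ: add 2.
From 2 via λ: add 3.
No new states can be added; the closed set is {0, 1, 2, 3, 5, 6, 10, 11, 12}.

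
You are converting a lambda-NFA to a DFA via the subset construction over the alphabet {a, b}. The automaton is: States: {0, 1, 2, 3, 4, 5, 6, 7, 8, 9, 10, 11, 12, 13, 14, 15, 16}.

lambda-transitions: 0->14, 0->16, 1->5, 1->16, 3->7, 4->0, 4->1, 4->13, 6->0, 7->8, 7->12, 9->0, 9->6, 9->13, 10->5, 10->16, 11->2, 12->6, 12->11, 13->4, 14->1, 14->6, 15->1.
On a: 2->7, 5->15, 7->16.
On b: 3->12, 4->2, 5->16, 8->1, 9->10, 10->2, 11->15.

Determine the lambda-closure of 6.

Start with {6}.
From 6 via lambda: add 0.
From 0 via lambda: add 14, 16.
From 14 via lambda: add 1.
From 1 via lambda: add 5.
No new states can be added; the closed set is {0, 1, 5, 6, 14, 16}.

{0, 1, 5, 6, 14, 16}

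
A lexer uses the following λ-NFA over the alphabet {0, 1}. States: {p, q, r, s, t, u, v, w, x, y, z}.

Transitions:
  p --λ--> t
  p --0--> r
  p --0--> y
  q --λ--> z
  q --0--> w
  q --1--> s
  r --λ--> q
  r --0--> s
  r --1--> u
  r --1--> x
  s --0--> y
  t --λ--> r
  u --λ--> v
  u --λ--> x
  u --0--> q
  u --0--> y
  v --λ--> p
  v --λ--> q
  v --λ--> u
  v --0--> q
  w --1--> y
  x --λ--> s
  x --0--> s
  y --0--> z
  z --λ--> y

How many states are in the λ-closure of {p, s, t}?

7

Start with {p, s, t}.
From t via λ: add r.
From r via λ: add q.
From q via λ: add z.
From z via λ: add y.
λ-closure = {p, q, r, s, t, y, z}, which has 7 states.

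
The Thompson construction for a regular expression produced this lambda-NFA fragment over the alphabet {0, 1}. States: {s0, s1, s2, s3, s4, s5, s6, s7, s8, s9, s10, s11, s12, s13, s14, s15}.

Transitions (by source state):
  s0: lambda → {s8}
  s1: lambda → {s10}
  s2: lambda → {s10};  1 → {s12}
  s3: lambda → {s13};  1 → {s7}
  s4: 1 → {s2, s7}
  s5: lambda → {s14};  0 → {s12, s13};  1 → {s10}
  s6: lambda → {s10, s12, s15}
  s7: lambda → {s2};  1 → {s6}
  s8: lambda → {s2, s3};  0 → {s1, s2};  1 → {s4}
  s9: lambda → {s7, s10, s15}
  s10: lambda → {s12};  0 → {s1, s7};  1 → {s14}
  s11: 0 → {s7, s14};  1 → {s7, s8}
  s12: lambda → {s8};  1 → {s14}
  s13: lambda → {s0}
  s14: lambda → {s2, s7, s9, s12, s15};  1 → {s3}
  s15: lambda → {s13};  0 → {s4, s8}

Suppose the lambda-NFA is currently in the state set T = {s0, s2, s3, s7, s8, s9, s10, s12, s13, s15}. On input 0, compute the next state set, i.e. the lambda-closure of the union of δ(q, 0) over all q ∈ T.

s8 on 0 → {s1, s2}.
s10 on 0 → {s1, s7}.
s15 on 0 → {s4, s8}.
No 0-transition from s0, s2, s3, s7, s9, s12, s13.
Union after reading 0: {s1, s2, s4, s7, s8}.
Now take the lambda-closure:
From s1 via lambda: add s10.
From s8 via lambda: add s3.
From s3 via lambda: add s13.
From s10 via lambda: add s12.
From s13 via lambda: add s0.
No new states can be added; the closed set is {s0, s1, s2, s3, s4, s7, s8, s10, s12, s13}.

{s0, s1, s2, s3, s4, s7, s8, s10, s12, s13}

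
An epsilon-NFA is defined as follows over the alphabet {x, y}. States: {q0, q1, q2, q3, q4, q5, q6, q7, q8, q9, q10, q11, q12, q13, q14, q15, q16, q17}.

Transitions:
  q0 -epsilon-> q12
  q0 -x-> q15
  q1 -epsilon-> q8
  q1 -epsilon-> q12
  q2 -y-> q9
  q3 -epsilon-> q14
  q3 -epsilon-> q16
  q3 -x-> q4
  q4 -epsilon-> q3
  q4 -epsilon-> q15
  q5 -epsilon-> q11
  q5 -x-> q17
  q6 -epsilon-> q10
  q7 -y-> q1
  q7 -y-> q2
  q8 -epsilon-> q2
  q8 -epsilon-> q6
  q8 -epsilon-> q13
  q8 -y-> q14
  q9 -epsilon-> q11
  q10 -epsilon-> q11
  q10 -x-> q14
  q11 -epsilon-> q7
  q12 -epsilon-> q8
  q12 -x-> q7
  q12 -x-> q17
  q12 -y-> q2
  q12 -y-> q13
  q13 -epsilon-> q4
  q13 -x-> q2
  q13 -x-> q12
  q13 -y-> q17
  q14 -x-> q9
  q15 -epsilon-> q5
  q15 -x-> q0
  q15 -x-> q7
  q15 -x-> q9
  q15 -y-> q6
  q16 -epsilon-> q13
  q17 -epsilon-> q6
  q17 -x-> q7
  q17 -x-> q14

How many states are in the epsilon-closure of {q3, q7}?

9

Start with {q3, q7}.
From q3 via epsilon: add q14, q16.
From q16 via epsilon: add q13.
From q13 via epsilon: add q4.
From q4 via epsilon: add q15.
From q15 via epsilon: add q5.
From q5 via epsilon: add q11.
epsilon-closure = {q3, q4, q5, q7, q11, q13, q14, q15, q16}, which has 9 states.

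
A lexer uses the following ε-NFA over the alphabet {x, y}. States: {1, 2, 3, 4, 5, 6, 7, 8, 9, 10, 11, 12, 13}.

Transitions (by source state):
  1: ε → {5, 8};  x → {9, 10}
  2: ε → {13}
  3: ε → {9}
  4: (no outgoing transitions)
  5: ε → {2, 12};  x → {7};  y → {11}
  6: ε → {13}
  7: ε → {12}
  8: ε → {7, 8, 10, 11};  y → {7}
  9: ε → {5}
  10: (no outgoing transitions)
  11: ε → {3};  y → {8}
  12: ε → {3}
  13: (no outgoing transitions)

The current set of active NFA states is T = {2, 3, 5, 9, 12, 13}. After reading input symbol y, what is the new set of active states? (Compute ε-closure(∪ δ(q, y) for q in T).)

5 on y → {11}.
No y-transition from 2, 3, 9, 12, 13.
Union after reading y: {11}.
Now take the ε-closure:
From 11 via ε: add 3.
From 3 via ε: add 9.
From 9 via ε: add 5.
From 5 via ε: add 2, 12.
From 2 via ε: add 13.
No new states can be added; the closed set is {2, 3, 5, 9, 11, 12, 13}.

{2, 3, 5, 9, 11, 12, 13}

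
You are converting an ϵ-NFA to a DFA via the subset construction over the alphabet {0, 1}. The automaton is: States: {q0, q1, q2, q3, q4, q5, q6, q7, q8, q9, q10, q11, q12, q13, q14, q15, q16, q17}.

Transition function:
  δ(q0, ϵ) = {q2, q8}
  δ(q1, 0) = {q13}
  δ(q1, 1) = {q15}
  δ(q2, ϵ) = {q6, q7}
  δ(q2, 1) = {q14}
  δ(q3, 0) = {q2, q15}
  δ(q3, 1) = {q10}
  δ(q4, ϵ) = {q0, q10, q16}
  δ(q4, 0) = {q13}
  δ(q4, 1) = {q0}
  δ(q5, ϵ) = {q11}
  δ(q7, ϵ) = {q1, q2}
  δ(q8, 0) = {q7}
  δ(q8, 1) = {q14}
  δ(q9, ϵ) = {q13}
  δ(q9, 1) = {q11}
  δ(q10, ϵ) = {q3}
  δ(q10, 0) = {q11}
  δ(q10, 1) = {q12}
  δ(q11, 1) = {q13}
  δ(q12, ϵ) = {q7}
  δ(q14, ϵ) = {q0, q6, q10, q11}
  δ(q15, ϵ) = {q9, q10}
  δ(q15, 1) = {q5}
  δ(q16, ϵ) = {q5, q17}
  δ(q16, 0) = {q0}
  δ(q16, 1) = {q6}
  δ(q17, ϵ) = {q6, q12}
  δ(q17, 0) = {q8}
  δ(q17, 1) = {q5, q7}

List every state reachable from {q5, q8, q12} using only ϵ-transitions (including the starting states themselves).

Start with {q5, q8, q12}.
From q5 via ϵ: add q11.
From q12 via ϵ: add q7.
From q7 via ϵ: add q1, q2.
From q2 via ϵ: add q6.
No new states can be added; the closed set is {q1, q2, q5, q6, q7, q8, q11, q12}.

{q1, q2, q5, q6, q7, q8, q11, q12}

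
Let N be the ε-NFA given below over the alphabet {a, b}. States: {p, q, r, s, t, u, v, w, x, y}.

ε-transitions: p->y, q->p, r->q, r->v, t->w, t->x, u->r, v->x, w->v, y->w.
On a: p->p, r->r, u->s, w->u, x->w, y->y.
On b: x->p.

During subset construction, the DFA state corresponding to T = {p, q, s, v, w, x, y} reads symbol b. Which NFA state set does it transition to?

x on b → {p}.
No b-transition from p, q, s, v, w, y.
Union after reading b: {p}.
Now take the ε-closure:
From p via ε: add y.
From y via ε: add w.
From w via ε: add v.
From v via ε: add x.
No new states can be added; the closed set is {p, v, w, x, y}.

{p, v, w, x, y}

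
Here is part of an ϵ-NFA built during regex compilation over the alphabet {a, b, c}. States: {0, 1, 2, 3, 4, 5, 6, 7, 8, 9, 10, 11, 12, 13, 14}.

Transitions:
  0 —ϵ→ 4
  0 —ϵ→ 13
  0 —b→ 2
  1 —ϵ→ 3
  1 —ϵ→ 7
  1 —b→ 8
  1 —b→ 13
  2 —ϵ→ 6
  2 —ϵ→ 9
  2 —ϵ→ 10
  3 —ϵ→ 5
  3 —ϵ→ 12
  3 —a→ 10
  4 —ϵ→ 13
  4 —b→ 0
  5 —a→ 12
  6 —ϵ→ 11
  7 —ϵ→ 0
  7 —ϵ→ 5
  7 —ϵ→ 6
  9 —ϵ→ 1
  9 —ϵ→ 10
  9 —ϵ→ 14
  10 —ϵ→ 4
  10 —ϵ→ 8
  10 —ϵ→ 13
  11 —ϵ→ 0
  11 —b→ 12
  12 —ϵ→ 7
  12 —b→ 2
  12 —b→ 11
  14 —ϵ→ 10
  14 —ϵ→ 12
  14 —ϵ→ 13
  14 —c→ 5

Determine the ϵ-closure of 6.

Start with {6}.
From 6 via ϵ: add 11.
From 11 via ϵ: add 0.
From 0 via ϵ: add 4, 13.
No new states can be added; the closed set is {0, 4, 6, 11, 13}.

{0, 4, 6, 11, 13}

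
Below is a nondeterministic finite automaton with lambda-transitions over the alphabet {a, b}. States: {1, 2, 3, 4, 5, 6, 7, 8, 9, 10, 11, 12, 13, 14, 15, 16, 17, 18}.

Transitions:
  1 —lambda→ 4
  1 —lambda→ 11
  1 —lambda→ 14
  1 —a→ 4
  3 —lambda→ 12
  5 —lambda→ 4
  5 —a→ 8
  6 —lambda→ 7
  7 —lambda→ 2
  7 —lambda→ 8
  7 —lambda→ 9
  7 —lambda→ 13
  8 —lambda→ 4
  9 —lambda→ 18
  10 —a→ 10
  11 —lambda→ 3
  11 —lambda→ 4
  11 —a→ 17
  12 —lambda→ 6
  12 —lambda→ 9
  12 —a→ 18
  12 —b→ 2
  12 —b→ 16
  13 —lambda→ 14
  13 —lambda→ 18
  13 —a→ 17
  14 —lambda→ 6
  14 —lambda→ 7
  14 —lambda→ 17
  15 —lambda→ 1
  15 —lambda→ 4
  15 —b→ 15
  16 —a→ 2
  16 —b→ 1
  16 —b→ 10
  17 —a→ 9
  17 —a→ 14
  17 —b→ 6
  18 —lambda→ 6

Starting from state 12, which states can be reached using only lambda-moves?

{2, 4, 6, 7, 8, 9, 12, 13, 14, 17, 18}

Start with {12}.
From 12 via lambda: add 6, 9.
From 6 via lambda: add 7.
From 9 via lambda: add 18.
From 7 via lambda: add 2, 8, 13.
From 8 via lambda: add 4.
From 13 via lambda: add 14.
From 14 via lambda: add 17.
No new states can be added; the closed set is {2, 4, 6, 7, 8, 9, 12, 13, 14, 17, 18}.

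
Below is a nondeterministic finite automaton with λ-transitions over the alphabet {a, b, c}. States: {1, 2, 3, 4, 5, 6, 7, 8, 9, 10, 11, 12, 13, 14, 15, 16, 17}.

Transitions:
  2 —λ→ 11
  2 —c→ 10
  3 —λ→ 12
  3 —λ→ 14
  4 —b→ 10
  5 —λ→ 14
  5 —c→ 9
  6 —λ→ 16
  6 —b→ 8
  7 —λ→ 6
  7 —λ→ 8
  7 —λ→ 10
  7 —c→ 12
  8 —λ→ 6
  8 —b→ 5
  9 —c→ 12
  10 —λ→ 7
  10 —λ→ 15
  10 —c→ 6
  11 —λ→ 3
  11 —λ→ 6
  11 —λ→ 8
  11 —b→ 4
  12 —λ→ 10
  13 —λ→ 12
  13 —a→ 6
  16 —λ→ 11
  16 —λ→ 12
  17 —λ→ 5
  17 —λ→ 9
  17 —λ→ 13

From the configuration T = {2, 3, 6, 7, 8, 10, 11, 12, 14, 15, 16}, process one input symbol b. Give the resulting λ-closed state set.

6 on b → {8}.
8 on b → {5}.
11 on b → {4}.
No b-transition from 2, 3, 7, 10, 12, 14, 15, 16.
Union after reading b: {4, 5, 8}.
Now take the λ-closure:
From 5 via λ: add 14.
From 8 via λ: add 6.
From 6 via λ: add 16.
From 16 via λ: add 11, 12.
From 11 via λ: add 3.
From 12 via λ: add 10.
From 10 via λ: add 7, 15.
No new states can be added; the closed set is {3, 4, 5, 6, 7, 8, 10, 11, 12, 14, 15, 16}.

{3, 4, 5, 6, 7, 8, 10, 11, 12, 14, 15, 16}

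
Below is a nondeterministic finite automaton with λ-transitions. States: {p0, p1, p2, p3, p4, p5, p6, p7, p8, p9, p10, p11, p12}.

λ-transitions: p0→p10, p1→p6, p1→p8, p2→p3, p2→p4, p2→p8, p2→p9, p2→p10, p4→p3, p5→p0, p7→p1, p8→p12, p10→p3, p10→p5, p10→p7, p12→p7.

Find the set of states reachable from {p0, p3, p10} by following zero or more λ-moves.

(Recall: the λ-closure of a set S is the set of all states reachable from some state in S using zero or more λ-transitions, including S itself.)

Start with {p0, p3, p10}.
From p10 via λ: add p5, p7.
From p7 via λ: add p1.
From p1 via λ: add p6, p8.
From p8 via λ: add p12.
No new states can be added; the closed set is {p0, p1, p3, p5, p6, p7, p8, p10, p12}.

{p0, p1, p3, p5, p6, p7, p8, p10, p12}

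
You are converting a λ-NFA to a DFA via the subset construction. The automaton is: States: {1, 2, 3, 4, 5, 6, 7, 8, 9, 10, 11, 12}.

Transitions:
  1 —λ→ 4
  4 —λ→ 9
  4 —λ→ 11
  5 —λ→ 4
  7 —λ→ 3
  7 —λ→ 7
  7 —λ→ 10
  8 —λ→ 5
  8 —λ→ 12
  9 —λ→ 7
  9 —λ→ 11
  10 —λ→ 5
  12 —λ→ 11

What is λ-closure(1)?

Start with {1}.
From 1 via λ: add 4.
From 4 via λ: add 9, 11.
From 9 via λ: add 7.
From 7 via λ: add 3, 10.
From 10 via λ: add 5.
No new states can be added; the closed set is {1, 3, 4, 5, 7, 9, 10, 11}.

{1, 3, 4, 5, 7, 9, 10, 11}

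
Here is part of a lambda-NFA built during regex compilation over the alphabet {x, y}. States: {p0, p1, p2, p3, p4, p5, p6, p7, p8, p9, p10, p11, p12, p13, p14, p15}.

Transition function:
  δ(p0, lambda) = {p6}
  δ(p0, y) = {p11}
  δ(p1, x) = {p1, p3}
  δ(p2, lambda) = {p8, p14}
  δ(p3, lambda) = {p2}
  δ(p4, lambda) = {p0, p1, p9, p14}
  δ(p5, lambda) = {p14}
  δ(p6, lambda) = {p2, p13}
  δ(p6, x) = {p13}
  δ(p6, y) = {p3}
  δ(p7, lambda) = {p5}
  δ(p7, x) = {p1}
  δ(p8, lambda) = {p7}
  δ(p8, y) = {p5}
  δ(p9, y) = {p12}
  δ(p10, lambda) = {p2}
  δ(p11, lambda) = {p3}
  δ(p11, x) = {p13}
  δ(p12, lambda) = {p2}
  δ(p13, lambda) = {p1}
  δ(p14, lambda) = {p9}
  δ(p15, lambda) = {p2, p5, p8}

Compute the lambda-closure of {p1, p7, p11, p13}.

{p1, p2, p3, p5, p7, p8, p9, p11, p13, p14}

Start with {p1, p7, p11, p13}.
From p7 via lambda: add p5.
From p11 via lambda: add p3.
From p3 via lambda: add p2.
From p5 via lambda: add p14.
From p2 via lambda: add p8.
From p14 via lambda: add p9.
No new states can be added; the closed set is {p1, p2, p3, p5, p7, p8, p9, p11, p13, p14}.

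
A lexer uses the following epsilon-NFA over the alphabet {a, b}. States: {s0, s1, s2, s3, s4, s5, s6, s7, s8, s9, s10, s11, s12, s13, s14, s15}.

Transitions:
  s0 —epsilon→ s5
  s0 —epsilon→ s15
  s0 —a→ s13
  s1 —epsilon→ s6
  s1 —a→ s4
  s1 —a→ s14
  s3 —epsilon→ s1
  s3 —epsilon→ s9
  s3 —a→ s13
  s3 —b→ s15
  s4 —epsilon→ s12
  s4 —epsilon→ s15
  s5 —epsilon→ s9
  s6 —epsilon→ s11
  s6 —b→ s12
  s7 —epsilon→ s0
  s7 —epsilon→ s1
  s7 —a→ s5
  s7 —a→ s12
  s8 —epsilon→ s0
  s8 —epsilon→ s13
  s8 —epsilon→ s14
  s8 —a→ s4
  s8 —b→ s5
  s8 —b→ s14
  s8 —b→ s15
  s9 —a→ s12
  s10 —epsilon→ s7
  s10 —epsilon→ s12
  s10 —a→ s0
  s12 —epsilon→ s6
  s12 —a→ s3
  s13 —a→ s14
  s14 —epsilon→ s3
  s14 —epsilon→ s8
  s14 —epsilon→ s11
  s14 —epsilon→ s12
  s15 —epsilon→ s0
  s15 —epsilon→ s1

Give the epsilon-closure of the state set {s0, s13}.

{s0, s1, s5, s6, s9, s11, s13, s15}

Start with {s0, s13}.
From s0 via epsilon: add s5, s15.
From s5 via epsilon: add s9.
From s15 via epsilon: add s1.
From s1 via epsilon: add s6.
From s6 via epsilon: add s11.
No new states can be added; the closed set is {s0, s1, s5, s6, s9, s11, s13, s15}.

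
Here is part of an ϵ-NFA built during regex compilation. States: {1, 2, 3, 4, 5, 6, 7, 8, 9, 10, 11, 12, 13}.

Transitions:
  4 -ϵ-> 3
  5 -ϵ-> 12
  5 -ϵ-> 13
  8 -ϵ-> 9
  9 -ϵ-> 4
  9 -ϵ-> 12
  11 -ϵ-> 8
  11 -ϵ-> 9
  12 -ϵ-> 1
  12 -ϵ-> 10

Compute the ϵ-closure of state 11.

{1, 3, 4, 8, 9, 10, 11, 12}

Start with {11}.
From 11 via ϵ: add 8, 9.
From 9 via ϵ: add 4, 12.
From 4 via ϵ: add 3.
From 12 via ϵ: add 1, 10.
No new states can be added; the closed set is {1, 3, 4, 8, 9, 10, 11, 12}.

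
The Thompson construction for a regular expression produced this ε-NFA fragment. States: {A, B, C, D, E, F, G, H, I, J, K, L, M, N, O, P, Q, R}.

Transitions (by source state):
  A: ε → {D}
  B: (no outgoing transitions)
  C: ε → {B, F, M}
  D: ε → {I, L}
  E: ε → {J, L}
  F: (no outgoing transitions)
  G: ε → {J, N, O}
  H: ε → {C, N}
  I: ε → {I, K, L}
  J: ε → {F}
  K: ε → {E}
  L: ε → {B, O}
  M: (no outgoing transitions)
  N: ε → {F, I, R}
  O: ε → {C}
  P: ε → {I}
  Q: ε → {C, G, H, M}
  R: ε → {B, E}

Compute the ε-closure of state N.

{B, C, E, F, I, J, K, L, M, N, O, R}

Start with {N}.
From N via ε: add F, I, R.
From I via ε: add K, L.
From R via ε: add B, E.
From E via ε: add J.
From L via ε: add O.
From O via ε: add C.
From C via ε: add M.
No new states can be added; the closed set is {B, C, E, F, I, J, K, L, M, N, O, R}.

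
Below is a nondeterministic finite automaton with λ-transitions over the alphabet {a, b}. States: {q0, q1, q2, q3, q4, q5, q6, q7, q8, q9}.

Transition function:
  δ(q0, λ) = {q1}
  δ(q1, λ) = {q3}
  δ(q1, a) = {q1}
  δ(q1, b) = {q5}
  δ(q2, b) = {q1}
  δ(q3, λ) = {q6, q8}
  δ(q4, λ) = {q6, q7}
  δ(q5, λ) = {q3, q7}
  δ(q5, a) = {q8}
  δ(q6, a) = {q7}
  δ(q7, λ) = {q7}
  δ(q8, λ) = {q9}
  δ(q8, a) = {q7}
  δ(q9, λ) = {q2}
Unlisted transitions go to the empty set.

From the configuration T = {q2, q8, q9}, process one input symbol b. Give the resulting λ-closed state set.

{q1, q2, q3, q6, q8, q9}

q2 on b → {q1}.
No b-transition from q8, q9.
Union after reading b: {q1}.
Now take the λ-closure:
From q1 via λ: add q3.
From q3 via λ: add q6, q8.
From q8 via λ: add q9.
From q9 via λ: add q2.
No new states can be added; the closed set is {q1, q2, q3, q6, q8, q9}.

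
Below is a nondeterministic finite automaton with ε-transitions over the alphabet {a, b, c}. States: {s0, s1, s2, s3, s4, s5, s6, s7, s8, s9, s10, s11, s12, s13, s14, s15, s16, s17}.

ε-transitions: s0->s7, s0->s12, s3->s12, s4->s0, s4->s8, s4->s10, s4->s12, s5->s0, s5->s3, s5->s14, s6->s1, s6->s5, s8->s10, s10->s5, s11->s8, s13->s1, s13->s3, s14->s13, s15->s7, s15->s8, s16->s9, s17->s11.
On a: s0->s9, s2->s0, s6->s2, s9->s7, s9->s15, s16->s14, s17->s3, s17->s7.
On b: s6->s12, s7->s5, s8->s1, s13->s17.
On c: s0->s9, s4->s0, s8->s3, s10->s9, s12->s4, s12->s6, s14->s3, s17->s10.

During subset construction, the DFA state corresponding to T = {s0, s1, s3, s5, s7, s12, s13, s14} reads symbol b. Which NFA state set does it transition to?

s7 on b → {s5}.
s13 on b → {s17}.
No b-transition from s0, s1, s3, s5, s12, s14.
Union after reading b: {s5, s17}.
Now take the ε-closure:
From s5 via ε: add s0, s3, s14.
From s17 via ε: add s11.
From s0 via ε: add s7, s12.
From s11 via ε: add s8.
From s14 via ε: add s13.
From s8 via ε: add s10.
From s13 via ε: add s1.
No new states can be added; the closed set is {s0, s1, s3, s5, s7, s8, s10, s11, s12, s13, s14, s17}.

{s0, s1, s3, s5, s7, s8, s10, s11, s12, s13, s14, s17}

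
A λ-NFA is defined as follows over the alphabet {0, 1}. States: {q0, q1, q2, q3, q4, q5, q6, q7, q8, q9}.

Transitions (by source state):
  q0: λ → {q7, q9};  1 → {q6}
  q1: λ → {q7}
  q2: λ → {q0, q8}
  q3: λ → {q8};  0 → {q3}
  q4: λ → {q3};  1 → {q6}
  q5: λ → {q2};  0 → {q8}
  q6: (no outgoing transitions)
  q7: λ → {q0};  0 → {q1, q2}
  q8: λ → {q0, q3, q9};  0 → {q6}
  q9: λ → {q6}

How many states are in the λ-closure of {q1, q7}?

5

Start with {q1, q7}.
From q7 via λ: add q0.
From q0 via λ: add q9.
From q9 via λ: add q6.
λ-closure = {q0, q1, q6, q7, q9}, which has 5 states.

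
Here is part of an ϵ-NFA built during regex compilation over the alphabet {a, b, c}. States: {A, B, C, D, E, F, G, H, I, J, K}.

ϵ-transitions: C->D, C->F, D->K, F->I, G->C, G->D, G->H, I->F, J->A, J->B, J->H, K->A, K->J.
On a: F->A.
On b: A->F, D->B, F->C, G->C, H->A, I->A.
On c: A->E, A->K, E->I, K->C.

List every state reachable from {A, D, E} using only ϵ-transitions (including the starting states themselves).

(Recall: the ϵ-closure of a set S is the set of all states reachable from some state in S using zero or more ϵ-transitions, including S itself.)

Start with {A, D, E}.
From D via ϵ: add K.
From K via ϵ: add J.
From J via ϵ: add B, H.
No new states can be added; the closed set is {A, B, D, E, H, J, K}.

{A, B, D, E, H, J, K}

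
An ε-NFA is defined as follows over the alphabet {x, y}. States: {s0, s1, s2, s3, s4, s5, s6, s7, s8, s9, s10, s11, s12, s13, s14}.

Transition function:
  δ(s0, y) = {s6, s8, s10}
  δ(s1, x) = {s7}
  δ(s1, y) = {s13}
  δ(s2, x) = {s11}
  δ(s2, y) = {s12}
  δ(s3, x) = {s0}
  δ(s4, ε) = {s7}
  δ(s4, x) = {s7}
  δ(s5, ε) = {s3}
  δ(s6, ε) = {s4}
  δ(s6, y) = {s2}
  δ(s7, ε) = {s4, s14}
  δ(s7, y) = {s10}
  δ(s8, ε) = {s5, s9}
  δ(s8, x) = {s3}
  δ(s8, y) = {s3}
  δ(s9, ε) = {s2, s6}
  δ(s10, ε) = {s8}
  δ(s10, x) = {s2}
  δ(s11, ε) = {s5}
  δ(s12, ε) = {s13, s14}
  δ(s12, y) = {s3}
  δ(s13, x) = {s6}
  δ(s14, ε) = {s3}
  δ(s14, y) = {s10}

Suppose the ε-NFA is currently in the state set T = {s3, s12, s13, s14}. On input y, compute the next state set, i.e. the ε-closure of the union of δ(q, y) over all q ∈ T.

{s2, s3, s4, s5, s6, s7, s8, s9, s10, s14}

s12 on y → {s3}.
s14 on y → {s10}.
No y-transition from s3, s13.
Union after reading y: {s3, s10}.
Now take the ε-closure:
From s10 via ε: add s8.
From s8 via ε: add s5, s9.
From s9 via ε: add s2, s6.
From s6 via ε: add s4.
From s4 via ε: add s7.
From s7 via ε: add s14.
No new states can be added; the closed set is {s2, s3, s4, s5, s6, s7, s8, s9, s10, s14}.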